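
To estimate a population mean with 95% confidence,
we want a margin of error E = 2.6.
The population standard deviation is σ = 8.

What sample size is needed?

z_0.025 = 1.960
n = (z×σ/E)² = (1.960×8/2.6)²
n = 36.3702
Round up: n = 37

Answer: n = 37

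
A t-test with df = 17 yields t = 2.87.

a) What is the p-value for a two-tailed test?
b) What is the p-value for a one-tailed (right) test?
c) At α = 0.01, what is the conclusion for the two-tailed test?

Answer: a) 0.0106, b) 0.0053, c) fail to reject H₀

Derivation:
Using t-distribution with df = 17:
a) Two-tailed: p = 2×P(T > 2.87) = 0.0106
b) One-tailed: p = P(T > 2.87) = 0.0053
c) 0.0106 ≥ 0.01, fail to reject H₀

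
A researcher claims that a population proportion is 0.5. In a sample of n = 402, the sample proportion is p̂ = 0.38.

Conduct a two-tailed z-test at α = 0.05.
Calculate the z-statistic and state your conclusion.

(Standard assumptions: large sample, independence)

Answer: z = -4.8119, reject H₀

Derivation:
H₀: p = 0.5, H₁: p ≠ 0.5
Standard error: SE = √(p₀(1-p₀)/n) = √(0.5×0.5/402) = 0.024938
z-statistic: z = (p̂ - p₀)/SE = (0.38 - 0.5)/0.024938 = -4.8119
Critical value: z_0.025 = ±1.960
p-value < 0.0001
Decision: reject H₀ at α = 0.05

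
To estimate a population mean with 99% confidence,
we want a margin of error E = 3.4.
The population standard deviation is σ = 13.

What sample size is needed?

Answer: n = 98

Derivation:
z_0.005 = 2.576
n = (z×σ/E)² = (2.576×13/3.4)²
n = 97.0109
Round up: n = 98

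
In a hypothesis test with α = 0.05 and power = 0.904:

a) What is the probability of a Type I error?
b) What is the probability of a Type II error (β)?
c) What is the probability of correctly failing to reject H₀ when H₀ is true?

a) Type I error probability = α = 0.05
b) Power = P(reject H₀ | H₁ true) = 1 - β = 0.904, so Type II error probability = β = 1 - Power = 0.096
c) P(fail to reject H₀ | H₀ true) = 1 - α = 0.95

Answer: a) 0.05, b) 0.096, c) 0.95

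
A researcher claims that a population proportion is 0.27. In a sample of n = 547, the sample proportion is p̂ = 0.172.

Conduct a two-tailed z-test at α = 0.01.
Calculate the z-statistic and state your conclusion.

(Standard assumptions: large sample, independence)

H₀: p = 0.27, H₁: p ≠ 0.27
Standard error: SE = √(p₀(1-p₀)/n) = √(0.27×0.73/547) = 0.018982
z-statistic: z = (p̂ - p₀)/SE = (0.172 - 0.27)/0.018982 = -5.1628
Critical value: z_0.005 = ±2.576
p-value < 0.0001
Decision: reject H₀ at α = 0.01

Answer: z = -5.1628, reject H₀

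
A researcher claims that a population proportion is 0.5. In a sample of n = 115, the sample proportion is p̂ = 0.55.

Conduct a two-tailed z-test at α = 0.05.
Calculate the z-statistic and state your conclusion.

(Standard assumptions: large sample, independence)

H₀: p = 0.5, H₁: p ≠ 0.5
Standard error: SE = √(p₀(1-p₀)/n) = √(0.5×0.5/115) = 0.046625
z-statistic: z = (p̂ - p₀)/SE = (0.55 - 0.5)/0.046625 = 1.0724
Critical value: z_0.025 = ±1.960
p-value = 0.2835
Decision: fail to reject H₀ at α = 0.05

Answer: z = 1.0724, fail to reject H₀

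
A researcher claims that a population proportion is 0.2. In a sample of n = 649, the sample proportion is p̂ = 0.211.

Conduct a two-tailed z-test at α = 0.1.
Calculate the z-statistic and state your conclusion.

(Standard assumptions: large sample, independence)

H₀: p = 0.2, H₁: p ≠ 0.2
Standard error: SE = √(p₀(1-p₀)/n) = √(0.2×0.8/649) = 0.015701
z-statistic: z = (p̂ - p₀)/SE = (0.211 - 0.2)/0.015701 = 0.7006
Critical value: z_0.05 = ±1.645
p-value = 0.4836
Decision: fail to reject H₀ at α = 0.1

Answer: z = 0.7006, fail to reject H₀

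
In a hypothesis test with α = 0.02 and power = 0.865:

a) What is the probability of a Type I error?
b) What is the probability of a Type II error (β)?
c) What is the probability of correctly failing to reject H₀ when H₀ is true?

a) Type I error probability = α = 0.02
b) Power = P(reject H₀ | H₁ true) = 1 - β = 0.865, so Type II error probability = β = 1 - Power = 0.135
c) P(fail to reject H₀ | H₀ true) = 1 - α = 0.98

Answer: a) 0.02, b) 0.135, c) 0.98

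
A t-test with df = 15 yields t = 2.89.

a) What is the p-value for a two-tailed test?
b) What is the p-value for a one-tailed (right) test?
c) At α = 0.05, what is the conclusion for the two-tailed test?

Answer: a) 0.0112, b) 0.0056, c) reject H₀

Derivation:
Using t-distribution with df = 15:
a) Two-tailed: p = 2×P(T > 2.89) = 0.0112
b) One-tailed: p = P(T > 2.89) = 0.0056
c) 0.0112 < 0.05, reject H₀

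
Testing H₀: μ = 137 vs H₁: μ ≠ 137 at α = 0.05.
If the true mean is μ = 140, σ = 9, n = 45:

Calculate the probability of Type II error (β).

Answer: β ≈ 0.3912

Derivation:
SE = σ/√n = 9/√45 = 1.3416
Critical values: μ₀ ± z_0.025×SE = 137 ± 1.960×1.3416
Acceptance region: (134.3705, 139.6295)
Under H₁ (μ = 140): z_high = (139.6295 - 140)/1.3416 = -0.2762, z_low = (134.3705 - 140)/1.3416 = -4.1961
β = P(not reject | H₁) = Φ(-0.2762) - Φ(-4.1961) ≈ 0.3912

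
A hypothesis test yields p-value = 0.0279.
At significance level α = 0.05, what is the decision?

Compare p-value to α:
0.0279 < 0.05
Decision: reject H₀

Answer: reject H₀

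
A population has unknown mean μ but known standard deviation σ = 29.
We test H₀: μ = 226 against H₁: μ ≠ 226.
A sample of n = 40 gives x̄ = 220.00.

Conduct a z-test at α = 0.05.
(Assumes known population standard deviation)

Standard error: SE = σ/√n = 29/√40 = 4.5853
z-statistic: z = (x̄ - μ₀)/SE = (220.00 - 226)/4.5853 = -1.3085
Critical value: ±1.960
p-value = 0.1907
Decision: fail to reject H₀

Answer: z = -1.3085, fail to reject H₀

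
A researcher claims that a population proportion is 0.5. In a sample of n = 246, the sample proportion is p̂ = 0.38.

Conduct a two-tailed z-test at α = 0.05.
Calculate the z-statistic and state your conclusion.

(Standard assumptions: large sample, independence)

Answer: z = -3.7642, reject H₀

Derivation:
H₀: p = 0.5, H₁: p ≠ 0.5
Standard error: SE = √(p₀(1-p₀)/n) = √(0.5×0.5/246) = 0.031879
z-statistic: z = (p̂ - p₀)/SE = (0.38 - 0.5)/0.031879 = -3.7642
Critical value: z_0.025 = ±1.960
p-value = 0.0002
Decision: reject H₀ at α = 0.05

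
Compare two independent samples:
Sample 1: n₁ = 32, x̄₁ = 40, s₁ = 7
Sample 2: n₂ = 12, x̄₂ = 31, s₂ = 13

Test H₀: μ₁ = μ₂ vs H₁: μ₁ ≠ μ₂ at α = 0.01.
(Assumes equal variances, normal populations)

Answer: t = 2.9646, reject H₀

Derivation:
Pooled variance: s²_p = [31×7² + 11×13²]/(42) = 80.4286
s_p = 8.9682
SE = s_p×√(1/n₁ + 1/n₂) = 8.9682×√(1/32 + 1/12) = 3.0358
t = (x̄₁ - x̄₂)/SE = (40 - 31)/3.0358 = 2.9646
df = 42, t-critical = ±2.698
Decision: reject H₀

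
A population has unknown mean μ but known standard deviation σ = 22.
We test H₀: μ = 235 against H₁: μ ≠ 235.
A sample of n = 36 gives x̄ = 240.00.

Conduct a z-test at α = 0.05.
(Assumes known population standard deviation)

Standard error: SE = σ/√n = 22/√36 = 3.6667
z-statistic: z = (x̄ - μ₀)/SE = (240.00 - 235)/3.6667 = 1.3636
Critical value: ±1.960
p-value = 0.1727
Decision: fail to reject H₀

Answer: z = 1.3636, fail to reject H₀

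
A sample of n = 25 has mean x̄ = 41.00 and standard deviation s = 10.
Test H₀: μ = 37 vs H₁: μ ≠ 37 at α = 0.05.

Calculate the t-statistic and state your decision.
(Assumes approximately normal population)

Answer: t = 2.0000, fail to reject H₀

Derivation:
df = n - 1 = 24
SE = s/√n = 10/√25 = 2.0000
t = (x̄ - μ₀)/SE = (41.00 - 37)/2.0000 = 2.0000
Critical value: t_{0.025,24} = ±2.064
p-value ≈ 0.0569
Decision: fail to reject H₀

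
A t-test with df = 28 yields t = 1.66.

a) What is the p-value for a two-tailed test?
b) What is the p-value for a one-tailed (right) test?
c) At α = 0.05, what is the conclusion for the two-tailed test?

Using t-distribution with df = 28:
a) Two-tailed: p = 2×P(T > 1.66) = 0.1081
b) One-tailed: p = P(T > 1.66) = 0.0540
c) 0.1081 ≥ 0.05, fail to reject H₀

Answer: a) 0.1081, b) 0.0540, c) fail to reject H₀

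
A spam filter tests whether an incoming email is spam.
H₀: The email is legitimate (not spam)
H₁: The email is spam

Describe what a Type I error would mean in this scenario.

Type I error: rejecting H₀ when it is actually true (false positive).
Type II error: failing to reject H₀ when H₁ is actually true (false negative).

Answer: Marking a legitimate email as spam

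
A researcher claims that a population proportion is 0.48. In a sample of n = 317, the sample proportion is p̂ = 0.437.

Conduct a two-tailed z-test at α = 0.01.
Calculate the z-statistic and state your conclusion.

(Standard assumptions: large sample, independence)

H₀: p = 0.48, H₁: p ≠ 0.48
Standard error: SE = √(p₀(1-p₀)/n) = √(0.48×0.52/317) = 0.028060
z-statistic: z = (p̂ - p₀)/SE = (0.437 - 0.48)/0.028060 = -1.5324
Critical value: z_0.005 = ±2.576
p-value = 0.1254
Decision: fail to reject H₀ at α = 0.01

Answer: z = -1.5324, fail to reject H₀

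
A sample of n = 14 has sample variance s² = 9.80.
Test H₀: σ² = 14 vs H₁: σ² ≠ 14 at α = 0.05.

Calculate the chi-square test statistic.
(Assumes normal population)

Answer: χ² = 9.1000, fail to reject H₀

Derivation:
df = n - 1 = 13
χ² = (n-1)s²/σ₀² = 13×9.80/14 = 9.1000
Critical values: χ²_{0.975,13} = 5.009, χ²_{0.025,13} = 24.736
Rejection region: χ² < 5.009 or χ² > 24.736
Decision: fail to reject H₀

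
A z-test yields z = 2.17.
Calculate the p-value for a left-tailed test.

For z = 2.17:
p = P(Z < 2.17) = Φ(2.17) = 0.9850

Answer: p-value ≈ 0.9850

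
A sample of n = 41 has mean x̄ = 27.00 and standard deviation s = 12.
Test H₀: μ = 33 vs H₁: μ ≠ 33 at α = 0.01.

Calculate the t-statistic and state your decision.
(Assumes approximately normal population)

Answer: t = -3.2015, reject H₀

Derivation:
df = n - 1 = 40
SE = s/√n = 12/√41 = 1.8741
t = (x̄ - μ₀)/SE = (27.00 - 33)/1.8741 = -3.2015
Critical value: t_{0.005,40} = ±2.704
p-value ≈ 0.0027
Decision: reject H₀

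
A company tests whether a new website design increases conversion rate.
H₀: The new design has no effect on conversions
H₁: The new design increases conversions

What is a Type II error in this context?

A Type I error (probability α) occurs when we reject a true H₀.
A Type II error (probability β) occurs when we fail to reject a false H₀.

Answer: Keeping the old design when the new one would have increased conversions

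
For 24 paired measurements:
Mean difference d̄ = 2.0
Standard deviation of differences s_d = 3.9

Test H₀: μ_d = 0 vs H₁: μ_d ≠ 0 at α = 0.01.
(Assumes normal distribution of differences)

df = n - 1 = 23
SE = s_d/√n = 3.9/√24 = 0.7961
t = d̄/SE = 2.0/0.7961 = 2.5122
Critical value: t_{0.005,23} = ±2.807
p-value ≈ 0.0195
Decision: fail to reject H₀

Answer: t = 2.5122, fail to reject H₀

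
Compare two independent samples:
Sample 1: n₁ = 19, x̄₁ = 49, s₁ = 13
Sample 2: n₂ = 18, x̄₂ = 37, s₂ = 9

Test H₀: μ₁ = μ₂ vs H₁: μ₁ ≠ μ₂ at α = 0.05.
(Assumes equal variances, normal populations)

Answer: t = 3.2468, reject H₀

Derivation:
Pooled variance: s²_p = [18×13² + 17×9²]/(35) = 126.2571
s_p = 11.2364
SE = s_p×√(1/n₁ + 1/n₂) = 11.2364×√(1/19 + 1/18) = 3.6959
t = (x̄₁ - x̄₂)/SE = (49 - 37)/3.6959 = 3.2468
df = 35, t-critical = ±2.030
Decision: reject H₀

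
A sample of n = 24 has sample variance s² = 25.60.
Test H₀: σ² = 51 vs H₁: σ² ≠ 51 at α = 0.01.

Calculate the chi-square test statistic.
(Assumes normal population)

Answer: χ² = 11.5451, fail to reject H₀

Derivation:
df = n - 1 = 23
χ² = (n-1)s²/σ₀² = 23×25.60/51 = 11.5451
Critical values: χ²_{0.995,23} = 9.260, χ²_{0.005,23} = 44.181
Rejection region: χ² < 9.260 or χ² > 44.181
Decision: fail to reject H₀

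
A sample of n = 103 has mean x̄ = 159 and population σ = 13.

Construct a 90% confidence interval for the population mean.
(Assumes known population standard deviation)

Confidence level: 90%, α = 0.1
z_0.05 = 1.645
SE = σ/√n = 13/√103 = 1.2809
Margin of error = 1.645 × 1.2809 = 2.1071
CI: x̄ ± margin = 159 ± 2.1071
CI: (156.8929, 161.1071)

Answer: (156.8929, 161.1071)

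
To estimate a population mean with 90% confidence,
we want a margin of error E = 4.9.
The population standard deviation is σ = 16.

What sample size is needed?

Answer: n = 29

Derivation:
z_0.05 = 1.645
n = (z×σ/E)² = (1.645×16/4.9)²
n = 28.8522
Round up: n = 29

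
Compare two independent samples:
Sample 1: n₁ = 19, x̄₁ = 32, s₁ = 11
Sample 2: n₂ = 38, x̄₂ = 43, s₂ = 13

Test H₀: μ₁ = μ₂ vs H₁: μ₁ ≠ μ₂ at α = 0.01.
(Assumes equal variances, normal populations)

Answer: t = -3.1620, reject H₀

Derivation:
Pooled variance: s²_p = [18×11² + 37×13²]/(55) = 153.2909
s_p = 12.3811
SE = s_p×√(1/n₁ + 1/n₂) = 12.3811×√(1/19 + 1/38) = 3.4788
t = (x̄₁ - x̄₂)/SE = (32 - 43)/3.4788 = -3.1620
df = 55, t-critical = ±2.668
Decision: reject H₀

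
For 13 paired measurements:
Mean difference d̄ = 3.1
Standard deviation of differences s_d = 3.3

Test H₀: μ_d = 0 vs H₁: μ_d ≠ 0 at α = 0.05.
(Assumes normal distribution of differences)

Answer: t = 3.3869, reject H₀

Derivation:
df = n - 1 = 12
SE = s_d/√n = 3.3/√13 = 0.9153
t = d̄/SE = 3.1/0.9153 = 3.3869
Critical value: t_{0.025,12} = ±2.179
p-value ≈ 0.0054
Decision: reject H₀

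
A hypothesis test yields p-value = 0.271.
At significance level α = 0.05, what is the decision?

Answer: fail to reject H₀

Derivation:
Compare p-value to α:
0.271 ≥ 0.05
Decision: fail to reject H₀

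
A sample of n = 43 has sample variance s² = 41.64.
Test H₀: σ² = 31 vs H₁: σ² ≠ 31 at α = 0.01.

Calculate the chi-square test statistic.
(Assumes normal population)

df = n - 1 = 42
χ² = (n-1)s²/σ₀² = 42×41.64/31 = 56.4155
Critical values: χ²_{0.995,42} = 22.138, χ²_{0.005,42} = 69.336
Rejection region: χ² < 22.138 or χ² > 69.336
Decision: fail to reject H₀

Answer: χ² = 56.4155, fail to reject H₀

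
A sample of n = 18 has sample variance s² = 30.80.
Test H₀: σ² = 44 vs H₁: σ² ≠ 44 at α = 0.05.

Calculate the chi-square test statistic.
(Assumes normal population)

df = n - 1 = 17
χ² = (n-1)s²/σ₀² = 17×30.80/44 = 11.9000
Critical values: χ²_{0.975,17} = 7.564, χ²_{0.025,17} = 30.191
Rejection region: χ² < 7.564 or χ² > 30.191
Decision: fail to reject H₀

Answer: χ² = 11.9000, fail to reject H₀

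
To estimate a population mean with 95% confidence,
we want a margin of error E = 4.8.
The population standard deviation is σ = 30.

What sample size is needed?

z_0.025 = 1.960
n = (z×σ/E)² = (1.960×30/4.8)²
n = 150.0625
Round up: n = 151

Answer: n = 151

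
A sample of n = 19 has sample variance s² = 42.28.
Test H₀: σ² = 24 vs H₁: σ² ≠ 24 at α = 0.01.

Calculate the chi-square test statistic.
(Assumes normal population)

Answer: χ² = 31.7100, fail to reject H₀

Derivation:
df = n - 1 = 18
χ² = (n-1)s²/σ₀² = 18×42.28/24 = 31.7100
Critical values: χ²_{0.995,18} = 6.265, χ²_{0.005,18} = 37.156
Rejection region: χ² < 6.265 or χ² > 37.156
Decision: fail to reject H₀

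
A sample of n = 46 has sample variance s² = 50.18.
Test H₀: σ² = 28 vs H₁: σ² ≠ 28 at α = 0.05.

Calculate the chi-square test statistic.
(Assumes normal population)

df = n - 1 = 45
χ² = (n-1)s²/σ₀² = 45×50.18/28 = 80.6464
Critical values: χ²_{0.975,45} = 28.366, χ²_{0.025,45} = 65.410
Rejection region: χ² < 28.366 or χ² > 65.410
Decision: reject H₀

Answer: χ² = 80.6464, reject H₀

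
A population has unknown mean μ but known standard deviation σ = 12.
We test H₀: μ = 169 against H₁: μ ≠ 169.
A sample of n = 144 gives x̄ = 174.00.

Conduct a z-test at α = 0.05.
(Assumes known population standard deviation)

Standard error: SE = σ/√n = 12/√144 = 1.0000
z-statistic: z = (x̄ - μ₀)/SE = (174.00 - 169)/1.0000 = 5.0000
Critical value: ±1.960
p-value < 0.0001
Decision: reject H₀

Answer: z = 5.0000, reject H₀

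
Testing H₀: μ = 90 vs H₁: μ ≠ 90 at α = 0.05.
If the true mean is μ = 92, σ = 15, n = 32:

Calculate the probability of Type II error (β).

SE = σ/√n = 15/√32 = 2.6517
Critical values: μ₀ ± z_0.025×SE = 90 ± 1.960×2.6517
Acceptance region: (84.8027, 95.1973)
Under H₁ (μ = 92): z_high = (95.1973 - 92)/2.6517 = 1.2058, z_low = (84.8027 - 92)/2.6517 = -2.7142
β = P(not reject | H₁) = Φ(1.2058) - Φ(-2.7142) ≈ 0.8827

Answer: β ≈ 0.8827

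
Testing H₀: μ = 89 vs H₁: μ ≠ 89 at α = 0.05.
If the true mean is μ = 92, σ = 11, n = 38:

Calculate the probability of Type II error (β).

SE = σ/√n = 11/√38 = 1.7844
Critical values: μ₀ ± z_0.025×SE = 89 ± 1.960×1.7844
Acceptance region: (85.5026, 92.4974)
Under H₁ (μ = 92): z_high = (92.4974 - 92)/1.7844 = 0.2787, z_low = (85.5026 - 92)/1.7844 = -3.6412
β = P(not reject | H₁) = Φ(0.2787) - Φ(-3.6412) ≈ 0.6096

Answer: β ≈ 0.6096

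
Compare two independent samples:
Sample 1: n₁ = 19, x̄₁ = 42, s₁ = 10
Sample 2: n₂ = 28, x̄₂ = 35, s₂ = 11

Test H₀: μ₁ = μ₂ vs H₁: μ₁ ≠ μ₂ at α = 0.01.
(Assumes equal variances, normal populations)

Pooled variance: s²_p = [18×10² + 27×11²]/(45) = 112.6000
s_p = 10.6113
SE = s_p×√(1/n₁ + 1/n₂) = 10.6113×√(1/19 + 1/28) = 3.1540
t = (x̄₁ - x̄₂)/SE = (42 - 35)/3.1540 = 2.2194
df = 45, t-critical = ±2.690
Decision: fail to reject H₀

Answer: t = 2.2194, fail to reject H₀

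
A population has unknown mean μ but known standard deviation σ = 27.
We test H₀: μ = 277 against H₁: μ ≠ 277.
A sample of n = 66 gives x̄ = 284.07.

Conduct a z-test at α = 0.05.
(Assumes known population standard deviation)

Standard error: SE = σ/√n = 27/√66 = 3.3235
z-statistic: z = (x̄ - μ₀)/SE = (284.07 - 277)/3.3235 = 2.1273
Critical value: ±1.960
p-value = 0.0334
Decision: reject H₀

Answer: z = 2.1273, reject H₀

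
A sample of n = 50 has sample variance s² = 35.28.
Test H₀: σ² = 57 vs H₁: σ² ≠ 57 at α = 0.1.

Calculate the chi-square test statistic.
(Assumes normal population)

df = n - 1 = 49
χ² = (n-1)s²/σ₀² = 49×35.28/57 = 30.3284
Critical values: χ²_{0.95,49} = 33.930, χ²_{0.05,49} = 66.339
Rejection region: χ² < 33.930 or χ² > 66.339
Decision: reject H₀

Answer: χ² = 30.3284, reject H₀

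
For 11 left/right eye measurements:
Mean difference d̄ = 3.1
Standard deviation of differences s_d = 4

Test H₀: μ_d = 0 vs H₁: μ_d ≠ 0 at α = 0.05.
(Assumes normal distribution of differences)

Answer: t = 2.5705, reject H₀

Derivation:
df = n - 1 = 10
SE = s_d/√n = 4/√11 = 1.2060
t = d̄/SE = 3.1/1.2060 = 2.5705
Critical value: t_{0.025,10} = ±2.228
p-value ≈ 0.0279
Decision: reject H₀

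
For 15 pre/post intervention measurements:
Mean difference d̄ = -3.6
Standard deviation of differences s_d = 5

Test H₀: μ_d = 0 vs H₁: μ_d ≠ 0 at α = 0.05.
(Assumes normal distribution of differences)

df = n - 1 = 14
SE = s_d/√n = 5/√15 = 1.2910
t = d̄/SE = -3.6/1.2910 = -2.7885
Critical value: t_{0.025,14} = ±2.145
p-value ≈ 0.0145
Decision: reject H₀

Answer: t = -2.7885, reject H₀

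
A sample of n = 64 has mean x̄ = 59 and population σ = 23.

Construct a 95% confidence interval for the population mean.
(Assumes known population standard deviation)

Confidence level: 95%, α = 0.05
z_0.025 = 1.960
SE = σ/√n = 23/√64 = 2.8750
Margin of error = 1.960 × 2.8750 = 5.6350
CI: x̄ ± margin = 59 ± 5.6350
CI: (53.3650, 64.6350)

Answer: (53.3650, 64.6350)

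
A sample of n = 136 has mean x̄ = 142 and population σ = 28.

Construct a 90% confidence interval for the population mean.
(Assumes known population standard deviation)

Confidence level: 90%, α = 0.1
z_0.05 = 1.645
SE = σ/√n = 28/√136 = 2.4010
Margin of error = 1.645 × 2.4010 = 3.9496
CI: x̄ ± margin = 142 ± 3.9496
CI: (138.0504, 145.9496)

Answer: (138.0504, 145.9496)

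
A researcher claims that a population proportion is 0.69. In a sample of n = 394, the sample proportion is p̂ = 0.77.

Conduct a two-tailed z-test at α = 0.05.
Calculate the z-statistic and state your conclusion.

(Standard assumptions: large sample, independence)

Answer: z = 3.4335, reject H₀

Derivation:
H₀: p = 0.69, H₁: p ≠ 0.69
Standard error: SE = √(p₀(1-p₀)/n) = √(0.69×0.31/394) = 0.023300
z-statistic: z = (p̂ - p₀)/SE = (0.77 - 0.69)/0.023300 = 3.4335
Critical value: z_0.025 = ±1.960
p-value = 0.0006
Decision: reject H₀ at α = 0.05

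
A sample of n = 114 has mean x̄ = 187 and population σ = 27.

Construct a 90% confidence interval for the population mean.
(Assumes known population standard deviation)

Confidence level: 90%, α = 0.1
z_0.05 = 1.645
SE = σ/√n = 27/√114 = 2.5288
Margin of error = 1.645 × 2.5288 = 4.1599
CI: x̄ ± margin = 187 ± 4.1599
CI: (182.8401, 191.1599)

Answer: (182.8401, 191.1599)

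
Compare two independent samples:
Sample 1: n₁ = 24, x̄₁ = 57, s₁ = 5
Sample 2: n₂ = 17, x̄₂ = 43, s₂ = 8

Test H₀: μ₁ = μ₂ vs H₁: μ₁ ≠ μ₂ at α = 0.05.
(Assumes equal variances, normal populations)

Answer: t = 6.8972, reject H₀

Derivation:
Pooled variance: s²_p = [23×5² + 16×8²]/(39) = 41.0000
s_p = 6.4031
SE = s_p×√(1/n₁ + 1/n₂) = 6.4031×√(1/24 + 1/17) = 2.0298
t = (x̄₁ - x̄₂)/SE = (57 - 43)/2.0298 = 6.8972
df = 39, t-critical = ±2.023
Decision: reject H₀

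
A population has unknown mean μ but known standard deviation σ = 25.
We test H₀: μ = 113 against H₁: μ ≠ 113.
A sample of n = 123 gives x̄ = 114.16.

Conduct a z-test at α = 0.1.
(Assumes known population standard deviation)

Standard error: SE = σ/√n = 25/√123 = 2.2542
z-statistic: z = (x̄ - μ₀)/SE = (114.16 - 113)/2.2542 = 0.5146
Critical value: ±1.645
p-value = 0.6068
Decision: fail to reject H₀

Answer: z = 0.5146, fail to reject H₀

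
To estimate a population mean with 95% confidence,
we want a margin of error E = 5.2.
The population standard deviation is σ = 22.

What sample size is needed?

z_0.025 = 1.960
n = (z×σ/E)² = (1.960×22/5.2)²
n = 68.7624
Round up: n = 69

Answer: n = 69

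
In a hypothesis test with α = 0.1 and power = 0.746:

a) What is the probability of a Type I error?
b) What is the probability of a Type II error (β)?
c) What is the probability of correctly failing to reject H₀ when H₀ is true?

Answer: a) 0.1, b) 0.254, c) 0.9

Derivation:
a) Type I error probability = α = 0.1
b) Power = P(reject H₀ | H₁ true) = 1 - β = 0.746, so Type II error probability = β = 1 - Power = 0.254
c) P(fail to reject H₀ | H₀ true) = 1 - α = 0.9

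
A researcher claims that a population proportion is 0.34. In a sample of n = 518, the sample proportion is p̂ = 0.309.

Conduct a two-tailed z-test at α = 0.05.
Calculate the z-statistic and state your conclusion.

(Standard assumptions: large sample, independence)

Answer: z = -1.4894, fail to reject H₀

Derivation:
H₀: p = 0.34, H₁: p ≠ 0.34
Standard error: SE = √(p₀(1-p₀)/n) = √(0.34×0.66/518) = 0.020814
z-statistic: z = (p̂ - p₀)/SE = (0.309 - 0.34)/0.020814 = -1.4894
Critical value: z_0.025 = ±1.960
p-value = 0.1364
Decision: fail to reject H₀ at α = 0.05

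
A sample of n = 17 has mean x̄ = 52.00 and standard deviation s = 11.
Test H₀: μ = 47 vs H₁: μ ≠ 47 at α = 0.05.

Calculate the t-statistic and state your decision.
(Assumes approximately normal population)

df = n - 1 = 16
SE = s/√n = 11/√17 = 2.6679
t = (x̄ - μ₀)/SE = (52.00 - 47)/2.6679 = 1.8741
Critical value: t_{0.025,16} = ±2.120
p-value ≈ 0.0793
Decision: fail to reject H₀

Answer: t = 1.8741, fail to reject H₀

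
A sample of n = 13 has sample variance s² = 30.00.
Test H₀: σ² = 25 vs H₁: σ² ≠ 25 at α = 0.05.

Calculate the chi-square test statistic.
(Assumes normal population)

df = n - 1 = 12
χ² = (n-1)s²/σ₀² = 12×30.00/25 = 14.4000
Critical values: χ²_{0.975,12} = 4.404, χ²_{0.025,12} = 23.337
Rejection region: χ² < 4.404 or χ² > 23.337
Decision: fail to reject H₀

Answer: χ² = 14.4000, fail to reject H₀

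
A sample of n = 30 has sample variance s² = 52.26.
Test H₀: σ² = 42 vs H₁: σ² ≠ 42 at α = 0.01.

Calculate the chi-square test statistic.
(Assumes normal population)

df = n - 1 = 29
χ² = (n-1)s²/σ₀² = 29×52.26/42 = 36.0843
Critical values: χ²_{0.995,29} = 13.121, χ²_{0.005,29} = 52.336
Rejection region: χ² < 13.121 or χ² > 52.336
Decision: fail to reject H₀

Answer: χ² = 36.0843, fail to reject H₀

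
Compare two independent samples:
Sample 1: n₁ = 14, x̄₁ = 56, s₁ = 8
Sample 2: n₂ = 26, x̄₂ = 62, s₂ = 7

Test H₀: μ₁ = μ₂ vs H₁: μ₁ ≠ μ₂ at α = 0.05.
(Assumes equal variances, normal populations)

Pooled variance: s²_p = [13×8² + 25×7²]/(38) = 54.1316
s_p = 7.3574
SE = s_p×√(1/n₁ + 1/n₂) = 7.3574×√(1/14 + 1/26) = 2.4390
t = (x̄₁ - x̄₂)/SE = (56 - 62)/2.4390 = -2.4600
df = 38, t-critical = ±2.024
Decision: reject H₀

Answer: t = -2.4600, reject H₀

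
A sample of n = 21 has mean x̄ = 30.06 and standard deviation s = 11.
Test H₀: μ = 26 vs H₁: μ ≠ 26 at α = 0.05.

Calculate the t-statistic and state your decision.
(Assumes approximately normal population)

df = n - 1 = 20
SE = s/√n = 11/√21 = 2.4004
t = (x̄ - μ₀)/SE = (30.06 - 26)/2.4004 = 1.6914
Critical value: t_{0.025,20} = ±2.086
p-value ≈ 0.1063
Decision: fail to reject H₀

Answer: t = 1.6914, fail to reject H₀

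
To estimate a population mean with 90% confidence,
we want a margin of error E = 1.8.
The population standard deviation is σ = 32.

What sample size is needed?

z_0.05 = 1.645
n = (z×σ/E)² = (1.645×32/1.8)²
n = 855.2375
Round up: n = 856

Answer: n = 856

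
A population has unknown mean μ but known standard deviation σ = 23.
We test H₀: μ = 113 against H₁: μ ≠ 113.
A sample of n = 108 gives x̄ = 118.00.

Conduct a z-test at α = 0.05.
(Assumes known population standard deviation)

Answer: z = 2.2592, reject H₀

Derivation:
Standard error: SE = σ/√n = 23/√108 = 2.2132
z-statistic: z = (x̄ - μ₀)/SE = (118.00 - 113)/2.2132 = 2.2592
Critical value: ±1.960
p-value = 0.0239
Decision: reject H₀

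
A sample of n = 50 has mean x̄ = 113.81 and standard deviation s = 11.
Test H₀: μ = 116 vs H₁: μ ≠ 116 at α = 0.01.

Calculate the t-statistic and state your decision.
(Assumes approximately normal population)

Answer: t = -1.4078, fail to reject H₀

Derivation:
df = n - 1 = 49
SE = s/√n = 11/√50 = 1.5556
t = (x̄ - μ₀)/SE = (113.81 - 116)/1.5556 = -1.4078
Critical value: t_{0.005,49} = ±2.680
p-value ≈ 0.1655
Decision: fail to reject H₀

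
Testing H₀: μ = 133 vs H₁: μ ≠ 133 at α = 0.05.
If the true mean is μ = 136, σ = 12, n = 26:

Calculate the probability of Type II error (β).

SE = σ/√n = 12/√26 = 2.3534
Critical values: μ₀ ± z_0.025×SE = 133 ± 1.960×2.3534
Acceptance region: (128.3873, 137.6127)
Under H₁ (μ = 136): z_high = (137.6127 - 136)/2.3534 = 0.6853, z_low = (128.3873 - 136)/2.3534 = -3.2348
β = P(not reject | H₁) = Φ(0.6853) - Φ(-3.2348) ≈ 0.7528

Answer: β ≈ 0.7528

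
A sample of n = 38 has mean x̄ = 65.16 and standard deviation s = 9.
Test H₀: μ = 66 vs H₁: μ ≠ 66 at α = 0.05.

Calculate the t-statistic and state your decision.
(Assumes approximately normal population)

Answer: t = -0.5753, fail to reject H₀

Derivation:
df = n - 1 = 37
SE = s/√n = 9/√38 = 1.4600
t = (x̄ - μ₀)/SE = (65.16 - 66)/1.4600 = -0.5753
Critical value: t_{0.025,37} = ±2.026
p-value ≈ 0.5686
Decision: fail to reject H₀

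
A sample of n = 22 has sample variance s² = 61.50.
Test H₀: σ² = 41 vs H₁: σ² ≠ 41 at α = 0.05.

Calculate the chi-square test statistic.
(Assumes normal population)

Answer: χ² = 31.5000, fail to reject H₀

Derivation:
df = n - 1 = 21
χ² = (n-1)s²/σ₀² = 21×61.50/41 = 31.5000
Critical values: χ²_{0.975,21} = 10.283, χ²_{0.025,21} = 35.479
Rejection region: χ² < 10.283 or χ² > 35.479
Decision: fail to reject H₀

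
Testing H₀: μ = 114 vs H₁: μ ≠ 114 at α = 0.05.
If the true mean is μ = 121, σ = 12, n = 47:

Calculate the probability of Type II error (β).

Answer: β ≈ 0.0207

Derivation:
SE = σ/√n = 12/√47 = 1.7504
Critical values: μ₀ ± z_0.025×SE = 114 ± 1.960×1.7504
Acceptance region: (110.5692, 117.4308)
Under H₁ (μ = 121): z_high = (117.4308 - 121)/1.7504 = -2.0391, z_low = (110.5692 - 121)/1.7504 = -5.9591
β = P(not reject | H₁) = Φ(-2.0391) - Φ(-5.9591) ≈ 0.0207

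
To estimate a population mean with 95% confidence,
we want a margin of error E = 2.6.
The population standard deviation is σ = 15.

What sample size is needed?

Answer: n = 128

Derivation:
z_0.025 = 1.960
n = (z×σ/E)² = (1.960×15/2.6)²
n = 127.8639
Round up: n = 128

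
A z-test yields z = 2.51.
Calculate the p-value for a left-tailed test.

Answer: p-value ≈ 0.9940

Derivation:
For z = 2.51:
p = P(Z < 2.51) = Φ(2.51) = 0.9940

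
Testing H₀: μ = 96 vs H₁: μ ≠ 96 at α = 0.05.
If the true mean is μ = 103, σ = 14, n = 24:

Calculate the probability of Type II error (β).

Answer: β ≈ 0.3122

Derivation:
SE = σ/√n = 14/√24 = 2.8577
Critical values: μ₀ ± z_0.025×SE = 96 ± 1.960×2.8577
Acceptance region: (90.3989, 101.6011)
Under H₁ (μ = 103): z_high = (101.6011 - 103)/2.8577 = -0.4895, z_low = (90.3989 - 103)/2.8577 = -4.4095
β = P(not reject | H₁) = Φ(-0.4895) - Φ(-4.4095) ≈ 0.3122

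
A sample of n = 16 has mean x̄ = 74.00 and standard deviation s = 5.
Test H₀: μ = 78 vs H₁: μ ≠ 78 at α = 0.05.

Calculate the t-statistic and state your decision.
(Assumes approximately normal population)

Answer: t = -3.2000, reject H₀

Derivation:
df = n - 1 = 15
SE = s/√n = 5/√16 = 1.2500
t = (x̄ - μ₀)/SE = (74.00 - 78)/1.2500 = -3.2000
Critical value: t_{0.025,15} = ±2.131
p-value ≈ 0.0060
Decision: reject H₀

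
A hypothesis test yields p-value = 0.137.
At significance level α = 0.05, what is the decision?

Answer: fail to reject H₀

Derivation:
Compare p-value to α:
0.137 ≥ 0.05
Decision: fail to reject H₀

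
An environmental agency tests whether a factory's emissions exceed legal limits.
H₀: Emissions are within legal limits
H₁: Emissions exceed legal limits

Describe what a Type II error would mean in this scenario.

Type I error (α): Rejecting H₀ when H₀ is true
Type II error (β): Failing to reject H₀ when H₁ is true

Answer: Failing to cite a factory whose emissions actually exceed the limit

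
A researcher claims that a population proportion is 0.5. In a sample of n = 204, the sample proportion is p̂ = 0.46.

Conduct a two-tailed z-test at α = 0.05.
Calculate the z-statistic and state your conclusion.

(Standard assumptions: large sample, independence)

H₀: p = 0.5, H₁: p ≠ 0.5
Standard error: SE = √(p₀(1-p₀)/n) = √(0.5×0.5/204) = 0.035007
z-statistic: z = (p̂ - p₀)/SE = (0.46 - 0.5)/0.035007 = -1.1426
Critical value: z_0.025 = ±1.960
p-value = 0.2532
Decision: fail to reject H₀ at α = 0.05

Answer: z = -1.1426, fail to reject H₀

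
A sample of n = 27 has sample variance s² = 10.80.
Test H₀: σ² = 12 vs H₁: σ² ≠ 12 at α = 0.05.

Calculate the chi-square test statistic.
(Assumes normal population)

df = n - 1 = 26
χ² = (n-1)s²/σ₀² = 26×10.80/12 = 23.4000
Critical values: χ²_{0.975,26} = 13.844, χ²_{0.025,26} = 41.923
Rejection region: χ² < 13.844 or χ² > 41.923
Decision: fail to reject H₀

Answer: χ² = 23.4000, fail to reject H₀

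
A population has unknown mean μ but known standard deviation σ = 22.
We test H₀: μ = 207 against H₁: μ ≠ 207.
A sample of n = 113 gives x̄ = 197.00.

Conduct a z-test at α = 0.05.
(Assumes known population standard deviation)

Standard error: SE = σ/√n = 22/√113 = 2.0696
z-statistic: z = (x̄ - μ₀)/SE = (197.00 - 207)/2.0696 = -4.8319
Critical value: ±1.960
p-value < 0.0001
Decision: reject H₀

Answer: z = -4.8319, reject H₀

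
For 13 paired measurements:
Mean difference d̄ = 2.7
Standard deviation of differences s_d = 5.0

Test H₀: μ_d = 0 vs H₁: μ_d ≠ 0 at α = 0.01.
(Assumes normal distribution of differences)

Answer: t = 1.9469, fail to reject H₀

Derivation:
df = n - 1 = 12
SE = s_d/√n = 5.0/√13 = 1.3868
t = d̄/SE = 2.7/1.3868 = 1.9469
Critical value: t_{0.005,12} = ±3.055
p-value ≈ 0.0753
Decision: fail to reject H₀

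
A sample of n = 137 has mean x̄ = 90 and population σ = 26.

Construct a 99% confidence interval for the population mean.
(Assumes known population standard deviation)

Answer: (84.2779, 95.7221)

Derivation:
Confidence level: 99%, α = 0.01
z_0.005 = 2.576
SE = σ/√n = 26/√137 = 2.2213
Margin of error = 2.576 × 2.2213 = 5.7221
CI: x̄ ± margin = 90 ± 5.7221
CI: (84.2779, 95.7221)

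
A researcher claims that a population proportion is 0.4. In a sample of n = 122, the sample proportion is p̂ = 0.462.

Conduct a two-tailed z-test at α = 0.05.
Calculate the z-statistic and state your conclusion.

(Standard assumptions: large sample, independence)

H₀: p = 0.4, H₁: p ≠ 0.4
Standard error: SE = √(p₀(1-p₀)/n) = √(0.4×0.6/122) = 0.044353
z-statistic: z = (p̂ - p₀)/SE = (0.462 - 0.4)/0.044353 = 1.3979
Critical value: z_0.025 = ±1.960
p-value = 0.1621
Decision: fail to reject H₀ at α = 0.05

Answer: z = 1.3979, fail to reject H₀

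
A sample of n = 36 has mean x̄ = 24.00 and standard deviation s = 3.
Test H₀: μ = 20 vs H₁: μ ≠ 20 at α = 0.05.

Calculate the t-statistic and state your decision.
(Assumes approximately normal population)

df = n - 1 = 35
SE = s/√n = 3/√36 = 0.5000
t = (x̄ - μ₀)/SE = (24.00 - 20)/0.5000 = 8.0000
Critical value: t_{0.025,35} = ±2.030
p-value < 0.0001
Decision: reject H₀

Answer: t = 8.0000, reject H₀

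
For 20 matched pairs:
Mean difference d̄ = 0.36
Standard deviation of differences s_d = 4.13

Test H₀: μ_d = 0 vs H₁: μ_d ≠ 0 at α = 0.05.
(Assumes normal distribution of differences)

df = n - 1 = 19
SE = s_d/√n = 4.13/√20 = 0.9235
t = d̄/SE = 0.36/0.9235 = 0.3898
Critical value: t_{0.025,19} = ±2.093
p-value ≈ 0.7010
Decision: fail to reject H₀

Answer: t = 0.3898, fail to reject H₀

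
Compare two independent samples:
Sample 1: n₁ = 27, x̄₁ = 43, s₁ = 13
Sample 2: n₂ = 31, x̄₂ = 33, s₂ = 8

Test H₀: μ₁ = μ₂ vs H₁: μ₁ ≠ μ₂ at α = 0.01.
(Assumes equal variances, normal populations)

Answer: t = 3.5776, reject H₀

Derivation:
Pooled variance: s²_p = [26×13² + 30×8²]/(56) = 112.7500
s_p = 10.6184
SE = s_p×√(1/n₁ + 1/n₂) = 10.6184×√(1/27 + 1/31) = 2.7952
t = (x̄₁ - x̄₂)/SE = (43 - 33)/2.7952 = 3.5776
df = 56, t-critical = ±2.667
Decision: reject H₀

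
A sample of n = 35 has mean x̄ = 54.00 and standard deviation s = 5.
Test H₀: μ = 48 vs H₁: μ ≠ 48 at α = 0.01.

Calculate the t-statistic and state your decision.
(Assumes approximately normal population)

df = n - 1 = 34
SE = s/√n = 5/√35 = 0.8452
t = (x̄ - μ₀)/SE = (54.00 - 48)/0.8452 = 7.0989
Critical value: t_{0.005,34} = ±2.728
p-value < 0.0001
Decision: reject H₀

Answer: t = 7.0989, reject H₀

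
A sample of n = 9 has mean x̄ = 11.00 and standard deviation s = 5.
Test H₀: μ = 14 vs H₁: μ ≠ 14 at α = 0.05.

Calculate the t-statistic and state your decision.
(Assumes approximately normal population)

Answer: t = -1.8000, fail to reject H₀

Derivation:
df = n - 1 = 8
SE = s/√n = 5/√9 = 1.6667
t = (x̄ - μ₀)/SE = (11.00 - 14)/1.6667 = -1.8000
Critical value: t_{0.025,8} = ±2.306
p-value ≈ 0.1096
Decision: fail to reject H₀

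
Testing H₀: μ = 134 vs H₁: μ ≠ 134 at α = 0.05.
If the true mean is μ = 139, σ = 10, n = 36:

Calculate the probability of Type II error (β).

SE = σ/√n = 10/√36 = 1.6667
Critical values: μ₀ ± z_0.025×SE = 134 ± 1.960×1.6667
Acceptance region: (130.7333, 137.2667)
Under H₁ (μ = 139): z_high = (137.2667 - 139)/1.6667 = -1.0400, z_low = (130.7333 - 139)/1.6667 = -4.9599
β = P(not reject | H₁) = Φ(-1.0400) - Φ(-4.9599) ≈ 0.1492

Answer: β ≈ 0.1492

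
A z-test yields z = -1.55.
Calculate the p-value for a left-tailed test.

For z = -1.55:
p = P(Z < -1.55) = Φ(-1.55) = 0.0606

Answer: p-value ≈ 0.0606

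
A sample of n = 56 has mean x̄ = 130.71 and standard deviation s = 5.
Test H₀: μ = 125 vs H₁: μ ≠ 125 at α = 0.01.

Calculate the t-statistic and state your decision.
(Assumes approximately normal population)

Answer: t = 8.5453, reject H₀

Derivation:
df = n - 1 = 55
SE = s/√n = 5/√56 = 0.6682
t = (x̄ - μ₀)/SE = (130.71 - 125)/0.6682 = 8.5453
Critical value: t_{0.005,55} = ±2.668
p-value < 0.0001
Decision: reject H₀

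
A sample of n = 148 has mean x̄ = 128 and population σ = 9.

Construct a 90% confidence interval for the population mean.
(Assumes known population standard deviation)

Confidence level: 90%, α = 0.1
z_0.05 = 1.645
SE = σ/√n = 9/√148 = 0.7398
Margin of error = 1.645 × 0.7398 = 1.2170
CI: x̄ ± margin = 128 ± 1.2170
CI: (126.7830, 129.2170)

Answer: (126.7830, 129.2170)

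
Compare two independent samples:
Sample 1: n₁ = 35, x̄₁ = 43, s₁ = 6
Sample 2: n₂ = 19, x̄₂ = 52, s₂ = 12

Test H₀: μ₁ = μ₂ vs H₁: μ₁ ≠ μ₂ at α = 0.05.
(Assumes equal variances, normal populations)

Pooled variance: s²_p = [34×6² + 18×12²]/(52) = 73.3846
s_p = 8.5665
SE = s_p×√(1/n₁ + 1/n₂) = 8.5665×√(1/35 + 1/19) = 2.4411
t = (x̄₁ - x̄₂)/SE = (43 - 52)/2.4411 = -3.6869
df = 52, t-critical = ±2.007
Decision: reject H₀

Answer: t = -3.6869, reject H₀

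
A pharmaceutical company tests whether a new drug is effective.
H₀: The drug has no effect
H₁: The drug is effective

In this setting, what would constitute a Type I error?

A Type I error (probability α) occurs when we reject a true H₀.
A Type II error (probability β) occurs when we fail to reject a false H₀.

Answer: Concluding the drug is effective when it actually has no effect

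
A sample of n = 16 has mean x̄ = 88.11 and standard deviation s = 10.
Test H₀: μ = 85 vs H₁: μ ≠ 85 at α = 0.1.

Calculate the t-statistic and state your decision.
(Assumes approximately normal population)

Answer: t = 1.2440, fail to reject H₀

Derivation:
df = n - 1 = 15
SE = s/√n = 10/√16 = 2.5000
t = (x̄ - μ₀)/SE = (88.11 - 85)/2.5000 = 1.2440
Critical value: t_{0.05,15} = ±1.753
p-value ≈ 0.2326
Decision: fail to reject H₀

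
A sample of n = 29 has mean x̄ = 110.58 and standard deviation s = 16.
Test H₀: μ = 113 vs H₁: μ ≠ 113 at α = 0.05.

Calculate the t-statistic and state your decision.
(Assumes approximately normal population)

Answer: t = -0.8145, fail to reject H₀

Derivation:
df = n - 1 = 28
SE = s/√n = 16/√29 = 2.9711
t = (x̄ - μ₀)/SE = (110.58 - 113)/2.9711 = -0.8145
Critical value: t_{0.025,28} = ±2.048
p-value ≈ 0.4222
Decision: fail to reject H₀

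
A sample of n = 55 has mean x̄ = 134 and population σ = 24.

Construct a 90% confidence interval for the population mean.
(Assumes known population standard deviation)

Confidence level: 90%, α = 0.1
z_0.05 = 1.645
SE = σ/√n = 24/√55 = 3.2362
Margin of error = 1.645 × 3.2362 = 5.3235
CI: x̄ ± margin = 134 ± 5.3235
CI: (128.6765, 139.3235)

Answer: (128.6765, 139.3235)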